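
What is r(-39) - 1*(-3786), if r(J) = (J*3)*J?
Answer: 8349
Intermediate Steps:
r(J) = 3*J² (r(J) = (3*J)*J = 3*J²)
r(-39) - 1*(-3786) = 3*(-39)² - 1*(-3786) = 3*1521 + 3786 = 4563 + 3786 = 8349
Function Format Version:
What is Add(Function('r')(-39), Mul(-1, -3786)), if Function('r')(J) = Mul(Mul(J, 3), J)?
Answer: 8349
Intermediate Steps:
Function('r')(J) = Mul(3, Pow(J, 2)) (Function('r')(J) = Mul(Mul(3, J), J) = Mul(3, Pow(J, 2)))
Add(Function('r')(-39), Mul(-1, -3786)) = Add(Mul(3, Pow(-39, 2)), Mul(-1, -3786)) = Add(Mul(3, 1521), 3786) = Add(4563, 3786) = 8349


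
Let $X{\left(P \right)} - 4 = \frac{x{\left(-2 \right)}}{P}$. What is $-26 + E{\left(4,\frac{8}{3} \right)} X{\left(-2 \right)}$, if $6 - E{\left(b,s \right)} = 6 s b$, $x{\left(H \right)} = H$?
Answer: $-316$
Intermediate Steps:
$E{\left(b,s \right)} = 6 - 6 b s$ ($E{\left(b,s \right)} = 6 - 6 s b = 6 - 6 b s$)
$X{\left(P \right)} = 4 - \frac{2}{P}$
$-26 + E{\left(4,\frac{8}{3} \right)} X{\left(-2 \right)} = -26 + \left(6 - 24 \cdot \frac{8}{3}\right) \left(4 - \frac{2}{-2}\right) = -26 + \left(6 - 24 \cdot 8 \cdot \frac{1}{3}\right) \left(4 - -1\right) = -26 + \left(6 - 24 \cdot \frac{8}{3}\right) \left(4 + 1\right) = -26 + \left(6 - 64\right) 5 = -26 - 290 = -316$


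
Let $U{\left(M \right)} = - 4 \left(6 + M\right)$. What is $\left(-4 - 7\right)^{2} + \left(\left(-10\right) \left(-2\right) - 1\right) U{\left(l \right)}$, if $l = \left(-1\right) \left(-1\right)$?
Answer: $-411$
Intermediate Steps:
$l = 1$
$U{\left(M \right)} = -24 - 4 M$
$\left(-4 - 7\right)^{2} + \left(\left(-10\right) \left(-2\right) - 1\right) U{\left(l \right)} = \left(-4 - 7\right)^{2} + \left(\left(-10\right) \left(-2\right) - 1\right) \left(-24 - 4\right) = \left(-11\right)^{2} + \left(20 - 1\right) \left(-24 - 4\right) = 121 + 19 \left(-28\right) = 121 - 532 = -411$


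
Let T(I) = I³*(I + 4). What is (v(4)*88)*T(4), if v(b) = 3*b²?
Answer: 2162688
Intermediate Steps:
T(I) = I³*(4 + I)
(v(4)*88)*T(4) = ((3*4²)*88)*(4³*(4 + 4)) = ((3*16)*88)*(64*8) = (48*88)*512 = 4224*512 = 2162688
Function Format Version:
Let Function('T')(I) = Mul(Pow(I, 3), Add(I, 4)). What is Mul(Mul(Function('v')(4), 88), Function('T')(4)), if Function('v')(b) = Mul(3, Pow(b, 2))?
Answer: 2162688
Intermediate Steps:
Function('T')(I) = Mul(Pow(I, 3), Add(4, I))
Mul(Mul(Function('v')(4), 88), Function('T')(4)) = Mul(Mul(Mul(3, Pow(4, 2)), 88), Mul(Pow(4, 3), Add(4, 4))) = Mul(Mul(Mul(3, 16), 88), Mul(64, 8)) = Mul(Mul(48, 88), 512) = Mul(4224, 512) = 2162688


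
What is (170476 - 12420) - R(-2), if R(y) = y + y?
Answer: 158060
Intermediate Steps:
R(y) = 2*y
(170476 - 12420) - R(-2) = (170476 - 12420) - 2*(-2) = 158056 - 1*(-4) = 158056 + 4 = 158060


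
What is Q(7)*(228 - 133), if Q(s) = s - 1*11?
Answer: -380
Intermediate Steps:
Q(s) = -11 + s (Q(s) = s - 11 = -11 + s)
Q(7)*(228 - 133) = (-11 + 7)*(228 - 133) = -4*95 = -380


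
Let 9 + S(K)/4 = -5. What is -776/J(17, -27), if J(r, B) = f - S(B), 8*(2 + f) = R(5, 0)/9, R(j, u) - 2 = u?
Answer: -27936/1945 ≈ -14.363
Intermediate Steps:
R(j, u) = 2 + u
S(K) = -56 (S(K) = -36 + 4*(-5) = -36 - 20 = -56)
f = -71/36 (f = -2 + ((2 + 0)/9)/8 = -2 + (2*(1/9))/8 = -2 + (1/8)*(2/9) = -2 + 1/36 = -71/36 ≈ -1.9722)
J(r, B) = 1945/36 (J(r, B) = -71/36 - 1*(-56) = -71/36 + 56 = 1945/36)
-776/J(17, -27) = -776/1945/36 = -776*36/1945 = -27936/1945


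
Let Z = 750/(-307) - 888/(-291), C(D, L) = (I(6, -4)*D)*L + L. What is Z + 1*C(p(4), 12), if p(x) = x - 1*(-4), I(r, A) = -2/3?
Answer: -1530386/29779 ≈ -51.391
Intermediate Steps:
I(r, A) = -2/3 (I(r, A) = -2*1/3 = -2/3)
p(x) = 4 + x (p(x) = x + 4 = 4 + x)
C(D, L) = L - 2*D*L/3 (C(D, L) = (-2*D/3)*L + L = -2*D*L/3 + L = L - 2*D*L/3)
Z = 18122/29779 (Z = 750*(-1/307) - 888*(-1/291) = -750/307 + 296/97 = 18122/29779 ≈ 0.60855)
Z + 1*C(p(4), 12) = 18122/29779 + 1*((1/3)*12*(3 - 2*(4 + 4))) = 18122/29779 + 1*((1/3)*12*(3 - 2*8)) = 18122/29779 + 1*((1/3)*12*(3 - 16)) = 18122/29779 + 1*((1/3)*12*(-13)) = 18122/29779 + 1*(-52) = 18122/29779 - 52 = -1530386/29779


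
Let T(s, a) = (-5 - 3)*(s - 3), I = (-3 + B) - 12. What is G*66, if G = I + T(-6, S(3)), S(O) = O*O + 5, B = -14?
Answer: 2838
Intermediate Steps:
S(O) = 5 + O² (S(O) = O² + 5 = 5 + O²)
I = -29 (I = (-3 - 14) - 12 = -17 - 12 = -29)
T(s, a) = 24 - 8*s (T(s, a) = -8*(-3 + s) = 24 - 8*s)
G = 43 (G = -29 + (24 - 8*(-6)) = -29 + (24 + 48) = -29 + 72 = 43)
G*66 = 43*66 = 2838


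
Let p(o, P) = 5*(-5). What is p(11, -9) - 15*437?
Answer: -6580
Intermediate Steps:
p(o, P) = -25
p(11, -9) - 15*437 = -25 - 15*437 = -25 - 6555 = -6580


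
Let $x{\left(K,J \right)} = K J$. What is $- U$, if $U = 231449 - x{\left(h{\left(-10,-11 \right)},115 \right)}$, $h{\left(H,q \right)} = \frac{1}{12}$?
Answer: $- \frac{2777273}{12} \approx -2.3144 \cdot 10^{5}$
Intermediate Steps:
$h{\left(H,q \right)} = \frac{1}{12}$
$x{\left(K,J \right)} = J K$
$U = \frac{2777273}{12}$ ($U = 231449 - 115 \cdot \frac{1}{12} = 231449 - \frac{115}{12} = \frac{2777273}{12} \approx 2.3144 \cdot 10^{5}$)
$- U = \left(-1\right) \frac{2777273}{12} = - \frac{2777273}{12}$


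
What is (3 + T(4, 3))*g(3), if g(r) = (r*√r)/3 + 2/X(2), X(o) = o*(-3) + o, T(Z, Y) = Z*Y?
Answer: -15/2 + 15*√3 ≈ 18.481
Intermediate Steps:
T(Z, Y) = Y*Z
X(o) = -2*o (X(o) = -3*o + o = -2*o)
g(r) = -½ + r^(3/2)/3 (g(r) = (r*√r)/3 + 2/((-2*2)) = r^(3/2)*(⅓) + 2/(-4) = r^(3/2)/3 + 2*(-¼) = r^(3/2)/3 - ½ = -½ + r^(3/2)/3)
(3 + T(4, 3))*g(3) = (3 + 3*4)*(-½ + 3^(3/2)/3) = (3 + 12)*(-½ + (3*√3)/3) = 15*(-½ + √3) = -15/2 + 15*√3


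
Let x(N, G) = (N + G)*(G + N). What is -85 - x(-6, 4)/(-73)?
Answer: -6201/73 ≈ -84.945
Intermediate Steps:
x(N, G) = (G + N)² (x(N, G) = (G + N)*(G + N) = (G + N)²)
-85 - x(-6, 4)/(-73) = -85 - (4 - 6)²/(-73) = -85 - (-2)²*(-1)/73 = -85 - 4*(-1)/73 = -85 - 1*(-4/73) = -85 + 4/73 = -6201/73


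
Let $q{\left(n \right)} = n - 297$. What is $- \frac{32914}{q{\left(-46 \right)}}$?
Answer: $\frac{4702}{49} \approx 95.959$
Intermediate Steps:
$q{\left(n \right)} = -297 + n$
$- \frac{32914}{q{\left(-46 \right)}} = - \frac{32914}{-297 - 46} = - \frac{32914}{-343} = \left(-32914\right) \left(- \frac{1}{343}\right) = \frac{4702}{49}$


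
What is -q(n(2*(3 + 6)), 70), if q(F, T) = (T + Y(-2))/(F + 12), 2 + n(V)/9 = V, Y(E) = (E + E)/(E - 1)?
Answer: -107/234 ≈ -0.45726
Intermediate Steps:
Y(E) = 2*E/(-1 + E) (Y(E) = (2*E)/(-1 + E) = 2*E/(-1 + E))
n(V) = -18 + 9*V
q(F, T) = (4/3 + T)/(12 + F) (q(F, T) = (T + 2*(-2)/(-1 - 2))/(F + 12) = (T + 2*(-2)/(-3))/(12 + F) = (T + 2*(-2)*(-⅓))/(12 + F) = (T + 4/3)/(12 + F) = (4/3 + T)/(12 + F))
-q(n(2*(3 + 6)), 70) = -(4/3 + 70)/(12 + (-18 + 9*(2*(3 + 6)))) = -214/((12 + (-18 + 9*(2*9)))*3) = -214/((12 + (-18 + 9*18))*3) = -214/((12 + (-18 + 162))*3) = -214/((12 + 144)*3) = -214/(156*3) = -1*107/234 = -107/234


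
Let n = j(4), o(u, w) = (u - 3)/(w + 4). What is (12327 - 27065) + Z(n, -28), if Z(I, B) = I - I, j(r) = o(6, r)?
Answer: -14738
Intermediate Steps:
o(u, w) = (-3 + u)/(4 + w)
j(r) = 3/(4 + r) (j(r) = (-3 + 6)/(4 + r) = 3/(4 + r))
n = 3/8 (n = 3/(4 + 4) = 3/8 ≈ 0.37500)
Z(I, B) = 0
(12327 - 27065) + Z(n, -28) = (12327 - 27065) + 0 = -14738 + 0 = -14738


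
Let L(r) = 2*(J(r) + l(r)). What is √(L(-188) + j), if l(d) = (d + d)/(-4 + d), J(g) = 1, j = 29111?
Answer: √1048209/6 ≈ 170.64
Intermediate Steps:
l(d) = 2*d/(-4 + d) (l(d) = (2*d)/(-4 + d) = 2*d/(-4 + d))
L(r) = 2 + 4*r/(-4 + r) (L(r) = 2*(1 + 2*r/(-4 + r)) = 2 + 4*r/(-4 + r))
√(L(-188) + j) = √(2*(-4 + 3*(-188))/(-4 - 188) + 29111) = √(2*(-4 - 564)/(-192) + 29111) = √(2*(-1/192)*(-568) + 29111) = √(71/12 + 29111) = √(349403/12) = √1048209/6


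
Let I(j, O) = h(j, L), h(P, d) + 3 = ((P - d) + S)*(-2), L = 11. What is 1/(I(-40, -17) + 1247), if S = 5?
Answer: 1/1336 ≈ 0.00074850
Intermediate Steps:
h(P, d) = -13 - 2*P + 2*d (h(P, d) = -3 + ((P - d) + 5)*(-2) = -3 + (5 + P - d)*(-2) = -3 + (-10 - 2*P + 2*d) = -13 - 2*P + 2*d)
I(j, O) = 9 - 2*j (I(j, O) = -13 - 2*j + 2*11 = -13 - 2*j + 22 = 9 - 2*j)
1/(I(-40, -17) + 1247) = 1/((9 - 2*(-40)) + 1247) = 1/((9 + 80) + 1247) = 1/(89 + 1247) = 1/1336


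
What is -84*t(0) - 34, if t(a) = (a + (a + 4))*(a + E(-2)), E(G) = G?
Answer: 638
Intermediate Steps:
t(a) = (-2 + a)*(4 + 2*a) (t(a) = (a + (a + 4))*(a - 2) = (a + (4 + a))*(-2 + a) = (4 + 2*a)*(-2 + a) = (-2 + a)*(4 + 2*a))
-84*t(0) - 34 = -84*(-8 + 2*0²) - 34 = -84*(-8 + 2*0) - 34 = -84*(-8 + 0) - 34 = -84*(-8) - 34 = 672 - 34 = 638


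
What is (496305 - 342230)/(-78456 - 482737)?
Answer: -154075/561193 ≈ -0.27455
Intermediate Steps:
(496305 - 342230)/(-78456 - 482737) = 154075/(-561193) = 154075*(-1/561193) = -154075/561193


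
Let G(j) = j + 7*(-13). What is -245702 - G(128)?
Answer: -245739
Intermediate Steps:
G(j) = -91 + j (G(j) = j - 91 = -91 + j)
-245702 - G(128) = -245702 - (-91 + 128) = -245702 - 1*37 = -245702 - 37 = -245739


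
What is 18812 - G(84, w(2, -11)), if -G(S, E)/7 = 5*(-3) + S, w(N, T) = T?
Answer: 19295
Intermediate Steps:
G(S, E) = 105 - 7*S (G(S, E) = -7*(5*(-3) + S) = -7*(-15 + S) = 105 - 7*S)
18812 - G(84, w(2, -11)) = 18812 - (105 - 7*84) = 18812 - (105 - 588) = 18812 - 1*(-483) = 18812 + 483 = 19295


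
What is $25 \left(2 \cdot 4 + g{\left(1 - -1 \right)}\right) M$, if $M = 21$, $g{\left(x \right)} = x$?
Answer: $5250$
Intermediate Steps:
$25 \left(2 \cdot 4 + g{\left(1 - -1 \right)}\right) M = 25 \left(2 \cdot 4 + \left(1 - -1\right)\right) 21 = 25 \left(8 + \left(1 + 1\right)\right) 21 = 25 \left(8 + 2\right) 21 = 25 \cdot 10 \cdot 21 = 250 \cdot 21 = 5250$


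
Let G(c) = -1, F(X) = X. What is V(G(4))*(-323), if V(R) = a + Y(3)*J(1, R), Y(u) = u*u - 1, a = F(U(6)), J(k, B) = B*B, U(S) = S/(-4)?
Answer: -4199/2 ≈ -2099.5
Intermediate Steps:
U(S) = -S/4 (U(S) = S*(-¼) = -S/4)
J(k, B) = B²
a = -3/2 (a = -¼*6 = -3/2 ≈ -1.5000)
Y(u) = -1 + u² (Y(u) = u² - 1 = -1 + u²)
V(R) = -3/2 + 8*R² (V(R) = -3/2 + (-1 + 3²)*R² = -3/2 + (-1 + 9)*R² = -3/2 + 8*R²)
V(G(4))*(-323) = (-3/2 + 8*(-1)²)*(-323) = (-3/2 + 8*1)*(-323) = (-3/2 + 8)*(-323) = (13/2)*(-323) = -4199/2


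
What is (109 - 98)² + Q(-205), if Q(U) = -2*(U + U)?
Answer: 941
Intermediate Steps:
Q(U) = -4*U
(109 - 98)² + Q(-205) = (109 - 98)² - 4*(-205) = 11² + 820 = 121 + 820 = 941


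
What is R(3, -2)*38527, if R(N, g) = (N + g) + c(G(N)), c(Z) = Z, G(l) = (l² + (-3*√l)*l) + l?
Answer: 500851 - 346743*√3 ≈ -99726.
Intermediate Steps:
G(l) = l + l² - 3*l^(3/2) (G(l) = (l² - 3*l^(3/2)) + l = l + l² - 3*l^(3/2))
R(N, g) = g + N² - 3*N^(3/2) + 2*N (R(N, g) = (N + g) + (N + N² - 3*N^(3/2)) = g + N² - 3*N^(3/2) + 2*N)
R(3, -2)*38527 = (-2 + 3² - 9*√3 + 2*3)*38527 = (-2 + 9 - 9*√3 + 6)*38527 = (13 - 9*√3)*38527 = 500851 - 346743*√3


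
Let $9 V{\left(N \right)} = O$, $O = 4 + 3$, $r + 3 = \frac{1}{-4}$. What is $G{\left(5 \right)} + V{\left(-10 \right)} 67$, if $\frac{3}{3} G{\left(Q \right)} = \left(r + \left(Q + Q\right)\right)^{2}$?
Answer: $\frac{14065}{144} \approx 97.674$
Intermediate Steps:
$r = - \frac{13}{4}$ ($r = -3 + \frac{1}{-4} = -3 - \frac{1}{4} = - \frac{13}{4} \approx -3.25$)
$O = 7$
$V{\left(N \right)} = \frac{7}{9}$ ($V{\left(N \right)} = \frac{1}{9} \cdot 7 = \frac{7}{9}$)
$G{\left(Q \right)} = \left(- \frac{13}{4} + 2 Q\right)^{2}$ ($G{\left(Q \right)} = \left(- \frac{13}{4} + \left(Q + Q\right)\right)^{2} = \left(- \frac{13}{4} + 2 Q\right)^{2}$)
$G{\left(5 \right)} + V{\left(-10 \right)} 67 = \frac{\left(-13 + 8 \cdot 5\right)^{2}}{16} + \frac{7}{9} \cdot 67 = \frac{\left(-13 + 40\right)^{2}}{16} + \frac{469}{9} = \frac{27^{2}}{16} + \frac{469}{9} = \frac{1}{16} \cdot 729 + \frac{469}{9} = \frac{729}{16} + \frac{469}{9} = \frac{14065}{144}$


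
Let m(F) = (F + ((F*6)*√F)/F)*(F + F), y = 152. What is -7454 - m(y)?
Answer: -53662 - 3648*√38 ≈ -76150.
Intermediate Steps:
m(F) = 2*F*(F + 6*√F) (m(F) = (F + ((6*F)*√F)/F)*(2*F) = (F + (6*F^(3/2))/F)*(2*F) = (F + 6*√F)*(2*F) = 2*F*(F + 6*√F))
-7454 - m(y) = -7454 - (2*152² + 12*152^(3/2)) = -7454 - (2*23104 + 12*(304*√38)) = -7454 - (46208 + 3648*√38) = -7454 + (-46208 - 3648*√38) = -53662 - 3648*√38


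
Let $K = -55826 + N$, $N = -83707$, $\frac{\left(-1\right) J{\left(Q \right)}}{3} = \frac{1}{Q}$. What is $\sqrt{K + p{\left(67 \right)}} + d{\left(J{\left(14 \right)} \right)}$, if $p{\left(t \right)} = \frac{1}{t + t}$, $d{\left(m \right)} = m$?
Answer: $- \frac{3}{14} + \frac{i \sqrt{2505454414}}{134} \approx -0.21429 + 373.54 i$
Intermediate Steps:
$J{\left(Q \right)} = - \frac{3}{Q}$
$p{\left(t \right)} = \frac{1}{2 t}$
$K = -139533$ ($K = -55826 - 83707 = -139533$)
$\sqrt{K + p{\left(67 \right)}} + d{\left(J{\left(14 \right)} \right)} = \sqrt{-139533 + \frac{1}{2 \cdot 67}} - \frac{3}{14} = \sqrt{-139533 + \frac{1}{2} \cdot \frac{1}{67}} - \frac{3}{14} = \sqrt{-139533 + \frac{1}{134}} - \frac{3}{14} = \sqrt{- \frac{18697421}{134}} - \frac{3}{14} = \frac{i \sqrt{2505454414}}{134} - \frac{3}{14} = - \frac{3}{14} + \frac{i \sqrt{2505454414}}{134}$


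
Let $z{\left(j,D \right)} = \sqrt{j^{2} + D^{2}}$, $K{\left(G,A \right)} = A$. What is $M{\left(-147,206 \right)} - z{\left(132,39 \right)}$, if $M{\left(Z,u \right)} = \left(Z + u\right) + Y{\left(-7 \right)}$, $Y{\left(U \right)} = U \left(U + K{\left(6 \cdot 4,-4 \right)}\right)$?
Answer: $136 - 3 \sqrt{2105} \approx -1.6408$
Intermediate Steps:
$Y{\left(U \right)} = U \left(-4 + U\right)$ ($Y{\left(U \right)} = U \left(U - 4\right) = U \left(-4 + U\right)$)
$z{\left(j,D \right)} = \sqrt{D^{2} + j^{2}}$
$M{\left(Z,u \right)} = 77 + Z + u$ ($M{\left(Z,u \right)} = \left(Z + u\right) - 7 \left(-4 - 7\right) = \left(Z + u\right) - -77 = \left(Z + u\right) + 77 = 77 + Z + u$)
$M{\left(-147,206 \right)} - z{\left(132,39 \right)} = \left(77 - 147 + 206\right) - \sqrt{39^{2} + 132^{2}} = 136 - \sqrt{1521 + 17424} = 136 - \sqrt{18945} = 136 - 3 \sqrt{2105}$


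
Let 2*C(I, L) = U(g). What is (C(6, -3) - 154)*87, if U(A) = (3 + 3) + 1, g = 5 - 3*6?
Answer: -26187/2 ≈ -13094.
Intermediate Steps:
g = -13 (g = 5 - 18 = -13)
U(A) = 7 (U(A) = 6 + 1 = 7)
C(I, L) = 7/2 (C(I, L) = (1/2)*7 = 7/2)
(C(6, -3) - 154)*87 = (7/2 - 154)*87 = -301/2*87 = -26187/2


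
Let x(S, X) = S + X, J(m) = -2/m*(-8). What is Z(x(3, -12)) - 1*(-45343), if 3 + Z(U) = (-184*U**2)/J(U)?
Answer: 107447/2 ≈ 53724.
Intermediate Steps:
J(m) = 16/m
Z(U) = -3 - 23*U**3/2 (Z(U) = -3 + (-184*U**2)/((16/U)) = -3 + (-184*U**2)*(U/16) = -3 - 23*U**3/2)
Z(x(3, -12)) - 1*(-45343) = (-3 - 23*(3 - 12)**3/2) - 1*(-45343) = (-3 - 23/2*(-9)**3) + 45343 = (-3 - 23/2*(-729)) + 45343 = (-3 + 16767/2) + 45343 = 16761/2 + 45343 = 107447/2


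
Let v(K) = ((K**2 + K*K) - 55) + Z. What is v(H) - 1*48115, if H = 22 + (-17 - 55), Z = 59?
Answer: -43111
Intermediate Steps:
H = -50 (H = 22 - 72 = -50)
v(K) = 4 + 2*K**2 (v(K) = ((K**2 + K*K) - 55) + 59 = ((K**2 + K**2) - 55) + 59 = (2*K**2 - 55) + 59 = (-55 + 2*K**2) + 59 = 4 + 2*K**2)
v(H) - 1*48115 = (4 + 2*(-50)**2) - 1*48115 = (4 + 2*2500) - 48115 = (4 + 5000) - 48115 = 5004 - 48115 = -43111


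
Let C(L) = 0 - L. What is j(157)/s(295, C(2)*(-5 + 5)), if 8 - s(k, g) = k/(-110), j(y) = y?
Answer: 3454/235 ≈ 14.698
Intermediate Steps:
C(L) = -L
s(k, g) = 8 + k/110 (s(k, g) = 8 - k/(-110) = 8 - k*(-1)/110 = 8 - (-1)*k/110 = 8 + k/110)
j(157)/s(295, C(2)*(-5 + 5)) = 157/(8 + (1/110)*295) = 157/(8 + 59/22) = 157/(235/22) = 157*(22/235) = 3454/235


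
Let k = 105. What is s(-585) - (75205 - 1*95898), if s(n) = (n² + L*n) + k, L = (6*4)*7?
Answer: 264743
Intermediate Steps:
L = 168 (L = 24*7 = 168)
s(n) = 105 + n² + 168*n (s(n) = (n² + 168*n) + 105 = 105 + n² + 168*n)
s(-585) - (75205 - 1*95898) = (105 + (-585)² + 168*(-585)) - (75205 - 1*95898) = (105 + 342225 - 98280) - (75205 - 95898) = 244050 - 1*(-20693) = 244050 + 20693 = 264743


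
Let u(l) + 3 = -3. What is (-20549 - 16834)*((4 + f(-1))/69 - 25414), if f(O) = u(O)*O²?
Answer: 21851210848/23 ≈ 9.5005e+8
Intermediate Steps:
u(l) = -6 (u(l) = -3 - 3 = -6)
f(O) = -6*O²
(-20549 - 16834)*((4 + f(-1))/69 - 25414) = (-20549 - 16834)*((4 - 6*(-1)²)/69 - 25414) = -37383*((4 - 6*1)/69 - 25414) = -37383*((4 - 6)/69 - 25414) = -37383*((1/69)*(-2) - 25414) = -37383*(-2/69 - 25414) = -37383*(-1753568/69) = 21851210848/23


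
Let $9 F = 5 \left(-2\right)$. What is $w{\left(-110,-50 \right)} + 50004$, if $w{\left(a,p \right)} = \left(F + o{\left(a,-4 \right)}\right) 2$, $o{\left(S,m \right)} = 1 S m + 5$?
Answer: $\frac{458026}{9} \approx 50892.0$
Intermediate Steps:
$o{\left(S,m \right)} = 5 + S m$ ($o{\left(S,m \right)} = S m + 5 = 5 + S m$)
$F = - \frac{10}{9}$ ($F = \frac{5 \left(-2\right)}{9} = \frac{1}{9} \left(-10\right) = - \frac{10}{9} \approx -1.1111$)
$w{\left(a,p \right)} = \frac{70}{9} - 8 a$ ($w{\left(a,p \right)} = \left(- \frac{10}{9} + \left(5 + a \left(-4\right)\right)\right) 2 = \left(- \frac{10}{9} - \left(-5 + 4 a\right)\right) 2 = \left(\frac{35}{9} - 4 a\right) 2 = \frac{70}{9} - 8 a$)
$w{\left(-110,-50 \right)} + 50004 = \left(\frac{70}{9} - -880\right) + 50004 = \left(\frac{70}{9} + 880\right) + 50004 = \frac{7990}{9} + 50004 = \frac{458026}{9}$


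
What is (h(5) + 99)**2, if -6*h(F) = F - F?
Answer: 9801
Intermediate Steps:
h(F) = 0 (h(F) = -(F - F)/6 = -1/6*0 = 0)
(h(5) + 99)**2 = (0 + 99)**2 = 99**2 = 9801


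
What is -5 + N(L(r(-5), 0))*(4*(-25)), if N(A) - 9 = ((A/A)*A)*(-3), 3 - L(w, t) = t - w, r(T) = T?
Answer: -1505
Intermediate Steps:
L(w, t) = 3 + w - t (L(w, t) = 3 - (t - w) = 3 + (w - t) = 3 + w - t)
N(A) = 9 - 3*A (N(A) = 9 + ((A/A)*A)*(-3) = 9 + (1*A)*(-3) = 9 + A*(-3) = 9 - 3*A)
-5 + N(L(r(-5), 0))*(4*(-25)) = -5 + (9 - 3*(3 - 5 - 1*0))*(4*(-25)) = -5 + (9 - 3*(3 - 5 + 0))*(-100) = -5 + (9 - 3*(-2))*(-100) = -5 + (9 + 6)*(-100) = -5 + 15*(-100) = -5 - 1500 = -1505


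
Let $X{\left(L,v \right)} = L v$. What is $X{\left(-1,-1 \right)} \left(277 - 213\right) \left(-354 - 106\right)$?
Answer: $-29440$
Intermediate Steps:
$X{\left(-1,-1 \right)} \left(277 - 213\right) \left(-354 - 106\right) = \left(-1\right) \left(-1\right) \left(277 - 213\right) \left(-354 - 106\right) = 1 \cdot 64 \left(-460\right) = 1 \left(-29440\right) = -29440$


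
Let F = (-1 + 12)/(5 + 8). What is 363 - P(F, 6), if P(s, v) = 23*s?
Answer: 4466/13 ≈ 343.54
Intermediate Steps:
F = 11/13 ≈ 0.84615
363 - P(F, 6) = 363 - 23*11/13 = 363 - 1*253/13 = 363 - 253/13 = 4466/13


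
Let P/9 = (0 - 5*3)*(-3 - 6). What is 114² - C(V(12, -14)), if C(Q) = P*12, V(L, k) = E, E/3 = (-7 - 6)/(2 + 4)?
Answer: -1584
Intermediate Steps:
P = 1215 (P = 9*((0 - 5*3)*(-3 - 6)) = 9*((0 - 15)*(-9)) = 9*(-15*(-9)) = 9*135 = 1215)
E = -13/2 (E = 3*((-7 - 6)/(2 + 4)) = 3*(-13/6) = -13/2 ≈ -6.5000)
V(L, k) = -13/2
C(Q) = 14580 (C(Q) = 1215*12 = 14580)
114² - C(V(12, -14)) = 114² - 1*14580 = 12996 - 14580 = -1584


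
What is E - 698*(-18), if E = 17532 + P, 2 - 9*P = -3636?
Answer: 274502/9 ≈ 30500.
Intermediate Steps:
P = 3638/9 (P = 2/9 - 1/9*(-3636) = 2/9 + 404 = 3638/9 ≈ 404.22)
E = 161426/9 (E = 17532 + 3638/9 = 161426/9 ≈ 17936.)
E - 698*(-18) = 161426/9 - 698*(-18) = 161426/9 + 12564 = 274502/9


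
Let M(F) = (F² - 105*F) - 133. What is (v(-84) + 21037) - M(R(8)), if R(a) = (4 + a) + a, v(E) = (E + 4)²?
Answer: 29270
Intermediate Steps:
v(E) = (4 + E)²
R(a) = 4 + 2*a
M(F) = -133 + F² - 105*F
(v(-84) + 21037) - M(R(8)) = ((4 - 84)² + 21037) - (-133 + (4 + 2*8)² - 105*(4 + 2*8)) = ((-80)² + 21037) - (-133 + (4 + 16)² - 105*(4 + 16)) = (6400 + 21037) - (-133 + 20² - 105*20) = 27437 - (-133 + 400 - 2100) = 27437 - 1*(-1833) = 27437 + 1833 = 29270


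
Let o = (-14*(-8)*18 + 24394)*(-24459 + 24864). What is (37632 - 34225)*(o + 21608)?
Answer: 36515060806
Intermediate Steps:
o = 10696050 (o = (112*18 + 24394)*405 = (2016 + 24394)*405 = 26410*405 = 10696050)
(37632 - 34225)*(o + 21608) = (37632 - 34225)*(10696050 + 21608) = 3407*10717658 = 36515060806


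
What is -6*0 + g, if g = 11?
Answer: 11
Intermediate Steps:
-6*0 + g = -6*0 + 11 = 0 + 11 = 11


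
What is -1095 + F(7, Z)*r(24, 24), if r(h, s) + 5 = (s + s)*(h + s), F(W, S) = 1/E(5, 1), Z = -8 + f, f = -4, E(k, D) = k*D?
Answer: -3176/5 ≈ -635.20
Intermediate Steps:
E(k, D) = D*k
Z = -12 (Z = -8 - 4 = -12)
F(W, S) = 1/5 (F(W, S) = 1/(1*5) = 1/5)
r(h, s) = -5 + 2*s*(h + s) (r(h, s) = -5 + (s + s)*(h + s) = -5 + (2*s)*(h + s) = -5 + 2*s*(h + s))
-1095 + F(7, Z)*r(24, 24) = -1095 + (-5 + 2*24**2 + 2*24*24)/5 = -1095 + (-5 + 2*576 + 1152)/5 = -1095 + (-5 + 1152 + 1152)/5 = -1095 + (1/5)*2299 = -1095 + 2299/5 = -3176/5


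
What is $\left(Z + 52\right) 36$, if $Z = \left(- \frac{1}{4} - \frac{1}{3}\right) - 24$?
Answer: $987$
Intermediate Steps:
$Z = - \frac{295}{12}$ ($Z = \left(\left(-1\right) \frac{1}{4} - \frac{1}{3}\right) - 24 = \left(- \frac{1}{4} - \frac{1}{3}\right) - 24 = - \frac{7}{12} - 24 = - \frac{295}{12} \approx -24.583$)
$\left(Z + 52\right) 36 = \left(- \frac{295}{12} + 52\right) 36 = \frac{329}{12} \cdot 36 = 987$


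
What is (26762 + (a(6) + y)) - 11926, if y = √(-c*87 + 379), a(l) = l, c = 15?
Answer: 14842 + I*√926 ≈ 14842.0 + 30.43*I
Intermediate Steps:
y = I*√926 (y = √(-15*87 + 379) = √(-1*1305 + 379) = √(-1305 + 379) = √(-926) = I*√926 ≈ 30.43*I)
(26762 + (a(6) + y)) - 11926 = (26762 + (6 + I*√926)) - 11926 = (26768 + I*√926) - 11926 = 14842 + I*√926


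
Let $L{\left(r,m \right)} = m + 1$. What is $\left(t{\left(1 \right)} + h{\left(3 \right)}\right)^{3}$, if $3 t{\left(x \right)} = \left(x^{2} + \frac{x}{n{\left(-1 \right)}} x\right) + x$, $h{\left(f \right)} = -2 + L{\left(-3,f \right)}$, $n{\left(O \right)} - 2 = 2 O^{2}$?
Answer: $\frac{1331}{64} \approx 20.797$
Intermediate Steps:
$n{\left(O \right)} = 2 + 2 O^{2}$
$L{\left(r,m \right)} = 1 + m$
$h{\left(f \right)} = -1 + f$ ($h{\left(f \right)} = -2 + \left(1 + f\right) = -1 + f$)
$t{\left(x \right)} = \frac{x}{3} + \frac{5 x^{2}}{12}$ ($t{\left(x \right)} = \frac{\left(x^{2} + \frac{x}{2 + 2 \left(-1\right)^{2}} x\right) + x}{3} = \frac{\left(x^{2} + \frac{x}{2 + 2 \cdot 1} x\right) + x}{3} = \frac{\left(x^{2} + \frac{x}{2 + 2} x\right) + x}{3} = \frac{\left(x^{2} + \frac{x}{4} x\right) + x}{3} = \frac{\left(x^{2} + \frac{x^{2}}{4}\right) + x}{3} = \frac{\frac{5 x^{2}}{4} + x}{3} = \frac{x + \frac{5 x^{2}}{4}}{3} = \frac{x}{3} + \frac{5 x^{2}}{12}$)
$\left(t{\left(1 \right)} + h{\left(3 \right)}\right)^{3} = \left(\frac{1}{12} \cdot 1 \left(4 + 5 \cdot 1\right) + \left(-1 + 3\right)\right)^{3} = \left(\frac{1}{12} \cdot 1 \left(4 + 5\right) + 2\right)^{3} = \left(\frac{1}{12} \cdot 1 \cdot 9 + 2\right)^{3} = \left(\frac{3}{4} + 2\right)^{3} = \left(\frac{11}{4}\right)^{3} = \frac{1331}{64}$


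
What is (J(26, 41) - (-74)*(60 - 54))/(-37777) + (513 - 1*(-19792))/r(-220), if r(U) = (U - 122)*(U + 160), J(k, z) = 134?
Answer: 151040285/155036808 ≈ 0.97422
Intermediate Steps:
r(U) = (-122 + U)*(160 + U)
(J(26, 41) - (-74)*(60 - 54))/(-37777) + (513 - 1*(-19792))/r(-220) = (134 - (-74)*(60 - 54))/(-37777) + (513 - 1*(-19792))/(-19520 + (-220)² + 38*(-220)) = (134 - (-74)*6)*(-1/37777) + (513 + 19792)/(-19520 + 48400 - 8360) = (134 - 1*(-444))*(-1/37777) + 20305/20520 = (134 + 444)*(-1/37777) + 20305*(1/20520) = 578*(-1/37777) + 4061/4104 = -578/37777 + 4061/4104 = 151040285/155036808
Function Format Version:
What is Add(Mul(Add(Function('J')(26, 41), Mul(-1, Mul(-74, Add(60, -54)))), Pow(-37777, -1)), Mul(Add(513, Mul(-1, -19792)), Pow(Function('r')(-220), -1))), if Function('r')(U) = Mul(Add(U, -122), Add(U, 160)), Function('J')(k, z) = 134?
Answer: Rational(151040285, 155036808) ≈ 0.97422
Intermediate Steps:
Function('r')(U) = Mul(Add(-122, U), Add(160, U))
Add(Mul(Add(Function('J')(26, 41), Mul(-1, Mul(-74, Add(60, -54)))), Pow(-37777, -1)), Mul(Add(513, Mul(-1, -19792)), Pow(Function('r')(-220), -1))) = Add(Mul(Add(134, Mul(-1, Mul(-74, Add(60, -54)))), Pow(-37777, -1)), Mul(Add(513, Mul(-1, -19792)), Pow(Add(-19520, Pow(-220, 2), Mul(38, -220)), -1))) = Add(Mul(Add(134, Mul(-1, Mul(-74, 6))), Rational(-1, 37777)), Mul(Add(513, 19792), Pow(Add(-19520, 48400, -8360), -1))) = Add(Mul(Add(134, Mul(-1, -444)), Rational(-1, 37777)), Mul(20305, Pow(20520, -1))) = Add(Mul(Add(134, 444), Rational(-1, 37777)), Mul(20305, Rational(1, 20520))) = Add(Mul(578, Rational(-1, 37777)), Rational(4061, 4104)) = Add(Rational(-578, 37777), Rational(4061, 4104)) = Rational(151040285, 155036808)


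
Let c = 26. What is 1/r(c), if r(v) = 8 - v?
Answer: -1/18 ≈ -0.055556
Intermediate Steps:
1/r(c) = 1/(8 - 1*26) = 1/(8 - 26) = 1/(-18) = -1/18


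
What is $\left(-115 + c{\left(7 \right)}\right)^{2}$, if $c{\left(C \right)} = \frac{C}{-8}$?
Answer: $\frac{859329}{64} \approx 13427.0$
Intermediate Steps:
$c{\left(C \right)} = - \frac{C}{8}$ ($c{\left(C \right)} = C \left(- \frac{1}{8}\right) = - \frac{C}{8}$)
$\left(-115 + c{\left(7 \right)}\right)^{2} = \left(-115 - \frac{7}{8}\right)^{2} = \left(- \frac{927}{8}\right)^{2} = \frac{859329}{64}$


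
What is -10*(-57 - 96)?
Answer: 1530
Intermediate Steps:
-10*(-57 - 96) = -10*(-153) = 1530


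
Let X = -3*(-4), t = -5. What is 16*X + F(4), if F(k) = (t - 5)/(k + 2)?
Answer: 571/3 ≈ 190.33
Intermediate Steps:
X = 12
F(k) = -10/(2 + k) (F(k) = (-5 - 5)/(k + 2) = -10/(2 + k))
16*X + F(4) = 16*12 - 10/(2 + 4) = 192 - 10/6 = 192 - 10*⅙ = 192 - 5/3 = 571/3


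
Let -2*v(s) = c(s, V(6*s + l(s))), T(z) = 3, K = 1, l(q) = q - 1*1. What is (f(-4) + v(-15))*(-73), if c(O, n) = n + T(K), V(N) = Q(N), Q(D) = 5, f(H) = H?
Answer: 584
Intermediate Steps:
l(q) = -1 + q (l(q) = q - 1 = -1 + q)
V(N) = 5
c(O, n) = 3 + n (c(O, n) = n + 3 = 3 + n)
v(s) = -4 (v(s) = -(3 + 5)/2 = -½*8 = -4)
(f(-4) + v(-15))*(-73) = (-4 - 4)*(-73) = -8*(-73) = 584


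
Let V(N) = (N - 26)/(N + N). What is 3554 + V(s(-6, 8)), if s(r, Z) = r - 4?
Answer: 17779/5 ≈ 3555.8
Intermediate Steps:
s(r, Z) = -4 + r
V(N) = (-26 + N)/(2*N) (V(N) = (-26 + N)/((2*N)) = (-26 + N)*(1/(2*N)) = (-26 + N)/(2*N))
3554 + V(s(-6, 8)) = 3554 + (-26 + (-4 - 6))/(2*(-4 - 6)) = 3554 + (½)*(-26 - 10)/(-10) = 3554 + (½)*(-⅒)*(-36) = 3554 + 9/5 = 17779/5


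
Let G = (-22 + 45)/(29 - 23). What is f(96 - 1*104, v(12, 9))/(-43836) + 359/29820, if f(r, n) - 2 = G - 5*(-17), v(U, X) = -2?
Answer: 6514237/653594760 ≈ 0.0099668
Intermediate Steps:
G = 23/6 ≈ 3.8333
f(r, n) = 545/6 (f(r, n) = 2 + (23/6 - 5*(-17)) = 2 + (23/6 - 1*(-85)) = 2 + (23/6 + 85) = 2 + 533/6 = 545/6)
f(96 - 1*104, v(12, 9))/(-43836) + 359/29820 = (545/6)/(-43836) + 359/29820 = (545/6)*(-1/43836) + 359*(1/29820) = -545/263016 + 359/29820 = 6514237/653594760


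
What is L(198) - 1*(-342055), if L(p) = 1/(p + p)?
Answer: 135453781/396 ≈ 3.4206e+5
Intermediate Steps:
L(p) = 1/(2*p)
L(198) - 1*(-342055) = (½)/198 - 1*(-342055) = (½)*(1/198) + 342055 = 1/396 + 342055 = 135453781/396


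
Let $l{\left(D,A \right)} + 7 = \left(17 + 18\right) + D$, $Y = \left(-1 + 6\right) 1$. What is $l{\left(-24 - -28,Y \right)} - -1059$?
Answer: $1091$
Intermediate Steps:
$Y = 5$ ($Y = 5 \cdot 1 = 5$)
$l{\left(D,A \right)} = 28 + D$ ($l{\left(D,A \right)} = -7 + \left(\left(17 + 18\right) + D\right) = -7 + \left(35 + D\right) = 28 + D$)
$l{\left(-24 - -28,Y \right)} - -1059 = \left(28 - -4\right) - -1059 = \left(28 + \left(-24 + 28\right)\right) + 1059 = \left(28 + 4\right) + 1059 = 32 + 1059 = 1091$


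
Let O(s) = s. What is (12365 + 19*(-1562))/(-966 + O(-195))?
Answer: 5771/387 ≈ 14.912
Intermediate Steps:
(12365 + 19*(-1562))/(-966 + O(-195)) = (12365 + 19*(-1562))/(-966 - 195) = (12365 - 29678)/(-1161) = -17313*(-1/1161) = 5771/387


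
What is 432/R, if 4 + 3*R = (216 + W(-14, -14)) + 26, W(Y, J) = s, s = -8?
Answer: 648/115 ≈ 5.6348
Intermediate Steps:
W(Y, J) = -8
R = 230/3 (R = -4/3 + ((216 - 8) + 26)/3 = -4/3 + (208 + 26)/3 = -4/3 + (⅓)*234 = -4/3 + 78 = 230/3 ≈ 76.667)
432/R = 432/(230/3) = 432*(3/230) = 648/115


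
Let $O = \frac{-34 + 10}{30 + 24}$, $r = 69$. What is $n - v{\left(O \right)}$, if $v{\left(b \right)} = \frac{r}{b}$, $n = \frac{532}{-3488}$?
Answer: $\frac{135245}{872} \approx 155.1$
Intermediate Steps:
$n = - \frac{133}{872}$ ($n = 532 \left(- \frac{1}{3488}\right) = - \frac{133}{872} \approx -0.15252$)
$O = - \frac{4}{9}$ ($O = - \frac{24}{54} = \left(-24\right) \frac{1}{54} = - \frac{4}{9} \approx -0.44444$)
$v{\left(b \right)} = \frac{69}{b}$
$n - v{\left(O \right)} = - \frac{133}{872} - \frac{69}{- \frac{4}{9}} = - \frac{133}{872} - 69 \left(- \frac{9}{4}\right) = - \frac{133}{872} - - \frac{621}{4} = - \frac{133}{872} + \frac{621}{4} = \frac{135245}{872}$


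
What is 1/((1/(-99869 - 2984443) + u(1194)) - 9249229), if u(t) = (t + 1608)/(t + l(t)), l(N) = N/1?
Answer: -613778088/5676973370907499 ≈ -1.0812e-7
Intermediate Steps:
l(N) = N (l(N) = N*1 = N)
u(t) = (1608 + t)/(2*t) (u(t) = (t + 1608)/(t + t) = (1608 + t)/((2*t)) = (1608 + t)*(1/(2*t)) = (1608 + t)/(2*t))
1/((1/(-99869 - 2984443) + u(1194)) - 9249229) = 1/((1/(-99869 - 2984443) + (1/2)*(1608 + 1194)/1194) - 9249229) = 1/((1/(-3084312) + (1/2)*(1/1194)*2802) - 9249229) = 1/((-1/3084312 + 467/398) - 9249229) = 1/(720186653/613778088 - 9249229) = 1/(-5676973370907499/613778088) = -613778088/5676973370907499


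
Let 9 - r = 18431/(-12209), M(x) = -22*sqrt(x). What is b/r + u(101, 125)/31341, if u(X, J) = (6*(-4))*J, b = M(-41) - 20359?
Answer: -2596866296857/1340475464 - 134299*I*sqrt(41)/64156 ≈ -1937.3 - 13.404*I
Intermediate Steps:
b = -20359 - 22*I*sqrt(41) (b = -22*I*sqrt(41) - 20359 = -20359 - 22*I*sqrt(41) ≈ -20359.0 - 140.87*I)
u(X, J) = -24*J
r = 128312/12209 (r = 9 - 18431/(-12209) = 9 - 18431*(-1)/12209 = 9 - 1*(-18431/12209) = 9 + 18431/12209 = 128312/12209 ≈ 10.510)
b/r + u(101, 125)/31341 = (-20359 - 22*I*sqrt(41))/(128312/12209) - 24*125/31341 = (-20359 - 22*I*sqrt(41))*(12209/128312) - 3000*1/31341 = (-248563031/128312 - 134299*I*sqrt(41)/64156) - 1000/10447 = -2596866296857/1340475464 - 134299*I*sqrt(41)/64156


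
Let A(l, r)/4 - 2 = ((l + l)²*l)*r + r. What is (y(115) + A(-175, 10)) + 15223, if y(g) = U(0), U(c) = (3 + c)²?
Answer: -857484720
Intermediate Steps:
A(l, r) = 8 + 4*r + 16*r*l³ (A(l, r) = 8 + 4*(((l + l)²*l)*r + r) = 8 + 4*(((2*l)²*l)*r + r) = 8 + 4*(((4*l²)*l)*r + r) = 8 + 4*((4*l³)*r + r) = 8 + 4*(4*r*l³ + r) = 8 + 4*(r + 4*r*l³) = 8 + (4*r + 16*r*l³) = 8 + 4*r + 16*r*l³)
y(g) = 9 (y(g) = (3 + 0)² = 3² = 9)
(y(115) + A(-175, 10)) + 15223 = (9 + (8 + 4*10 + 16*10*(-175)³)) + 15223 = (9 + (8 + 40 + 16*10*(-5359375))) + 15223 = (9 + (8 + 40 - 857500000)) + 15223 = (9 - 857499952) + 15223 = -857499943 + 15223 = -857484720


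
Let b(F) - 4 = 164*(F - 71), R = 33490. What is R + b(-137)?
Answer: -618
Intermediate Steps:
b(F) = -11640 + 164*F (b(F) = 4 + 164*(F - 71) = 4 + 164*(-71 + F) = 4 + (-11644 + 164*F) = -11640 + 164*F)
R + b(-137) = 33490 + (-11640 + 164*(-137)) = 33490 + (-11640 - 22468) = 33490 - 34108 = -618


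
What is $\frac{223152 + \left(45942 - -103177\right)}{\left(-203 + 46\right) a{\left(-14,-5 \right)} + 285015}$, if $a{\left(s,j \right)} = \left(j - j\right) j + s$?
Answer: $\frac{372271}{287213} \approx 1.2962$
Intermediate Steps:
$a{\left(s,j \right)} = s$ ($a{\left(s,j \right)} = 0 j + s = 0 + s = s$)
$\frac{223152 + \left(45942 - -103177\right)}{\left(-203 + 46\right) a{\left(-14,-5 \right)} + 285015} = \frac{223152 + \left(45942 - -103177\right)}{\left(-203 + 46\right) \left(-14\right) + 285015} = \frac{223152 + \left(45942 + 103177\right)}{\left(-157\right) \left(-14\right) + 285015} = \frac{223152 + 149119}{2198 + 285015} = \frac{372271}{287213}$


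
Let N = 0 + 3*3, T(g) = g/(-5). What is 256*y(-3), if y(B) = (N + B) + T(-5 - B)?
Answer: 8192/5 ≈ 1638.4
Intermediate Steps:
T(g) = -g/5 (T(g) = g*(-⅕) = -g/5)
N = 9 (N = 0 + 9 = 9)
y(B) = 10 + 6*B/5 (y(B) = (9 + B) - (-5 - B)/5 = (9 + B) + (1 + B/5) = 10 + 6*B/5)
256*y(-3) = 256*(10 + (6/5)*(-3)) = 256*(10 - 18/5) = 256*(32/5) = 8192/5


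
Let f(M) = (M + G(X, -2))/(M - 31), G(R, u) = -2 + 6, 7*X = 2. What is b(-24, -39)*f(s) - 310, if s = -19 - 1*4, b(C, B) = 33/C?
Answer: -134129/432 ≈ -310.48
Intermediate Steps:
X = 2/7 (X = (⅐)*2 = 2/7 ≈ 0.28571)
G(R, u) = 4
s = -23 (s = -19 - 4 = -23)
f(M) = (4 + M)/(-31 + M) (f(M) = (M + 4)/(M - 31) = (4 + M)/(-31 + M))
b(-24, -39)*f(s) - 310 = (33/(-24))*((4 - 23)/(-31 - 23)) - 310 = (33*(-1/24))*(-19/(-54)) - 310 = -(-11)*(-19)/432 - 310 = -11/8*19/54 - 310 = -209/432 - 310 = -134129/432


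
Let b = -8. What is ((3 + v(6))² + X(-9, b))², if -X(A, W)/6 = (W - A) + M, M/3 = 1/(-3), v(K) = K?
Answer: 6561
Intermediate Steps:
M = -1 (M = 3/(-3) = 3*(-⅓) = -1)
X(A, W) = 6 - 6*W + 6*A (X(A, W) = -6*((W - A) - 1) = -6*(-1 + W - A) = 6 - 6*W + 6*A)
((3 + v(6))² + X(-9, b))² = ((3 + 6)² + (6 - 6*(-8) + 6*(-9)))² = (9² + (6 + 48 - 54))² = (81 + 0)² = 81² = 6561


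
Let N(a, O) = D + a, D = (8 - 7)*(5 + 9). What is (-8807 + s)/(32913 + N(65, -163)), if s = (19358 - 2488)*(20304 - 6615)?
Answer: 230924623/32992 ≈ 6999.4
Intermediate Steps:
D = 14 (D = 1*14 = 14)
s = 230933430 (s = 16870*13689 = 230933430)
N(a, O) = 14 + a
(-8807 + s)/(32913 + N(65, -163)) = (-8807 + 230933430)/(32913 + (14 + 65)) = 230924623/(32913 + 79) = 230924623/32992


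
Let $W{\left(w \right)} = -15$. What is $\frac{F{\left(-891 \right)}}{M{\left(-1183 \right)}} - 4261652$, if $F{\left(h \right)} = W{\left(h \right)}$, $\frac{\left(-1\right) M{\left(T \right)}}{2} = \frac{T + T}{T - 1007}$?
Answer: $- \frac{10083052207}{2366} \approx -4.2616 \cdot 10^{6}$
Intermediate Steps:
$M{\left(T \right)} = - \frac{4 T}{-1007 + T}$ ($M{\left(T \right)} = - 2 \frac{T + T}{T - 1007} = - 2 \frac{2 T}{-1007 + T} = - \frac{4 T}{-1007 + T}$)
$F{\left(h \right)} = -15$
$\frac{F{\left(-891 \right)}}{M{\left(-1183 \right)}} - 4261652 = - \frac{15}{\left(-4\right) \left(-1183\right) \frac{1}{-1007 - 1183}} - 4261652 = - \frac{15}{\left(-4\right) \left(-1183\right) \frac{1}{-2190}} - 4261652 = - \frac{15}{\left(-4\right) \left(-1183\right) \left(- \frac{1}{2190}\right)} - 4261652 = - \frac{15}{- \frac{2366}{1095}} - 4261652 = \left(-15\right) \left(- \frac{1095}{2366}\right) - 4261652 = \frac{16425}{2366} - 4261652 = - \frac{10083052207}{2366}$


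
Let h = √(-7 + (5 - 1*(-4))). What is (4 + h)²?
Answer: (4 + √2)² ≈ 29.314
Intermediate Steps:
h = √2 (h = √(-7 + (5 + 4)) = √(-7 + 9) = √2 ≈ 1.4142)
(4 + h)² = (4 + √2)²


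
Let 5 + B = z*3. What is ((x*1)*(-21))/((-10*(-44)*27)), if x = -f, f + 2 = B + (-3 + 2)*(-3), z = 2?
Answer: 7/1980 ≈ 0.0035354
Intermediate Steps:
B = 1 (B = -5 + 2*3 = -5 + 6 = 1)
f = 2 (f = -2 + (1 + (-3 + 2)*(-3)) = -2 + (1 - 1*(-3)) = -2 + (1 + 3) = -2 + 4 = 2)
x = -2 (x = -1*2 = -2)
((x*1)*(-21))/((-10*(-44)*27)) = (-2*1*(-21))/((-10*(-44)*27)) = (-2*(-21))/((440*27)) = 42/11880 = 42*(1/11880) = 7/1980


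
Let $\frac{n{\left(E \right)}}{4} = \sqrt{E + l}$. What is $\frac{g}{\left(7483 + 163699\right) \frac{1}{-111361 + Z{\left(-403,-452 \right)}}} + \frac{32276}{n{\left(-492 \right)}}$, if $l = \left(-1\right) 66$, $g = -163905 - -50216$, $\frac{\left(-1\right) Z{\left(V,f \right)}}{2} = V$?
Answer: $\frac{12568887395}{171182} - \frac{8069 i \sqrt{62}}{186} \approx 73424.0 - 341.59 i$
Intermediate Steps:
$Z{\left(V,f \right)} = - 2 V$
$g = -113689$ ($g = -163905 + 50216 = -113689$)
$l = -66$
$n{\left(E \right)} = 4 \sqrt{-66 + E}$ ($n{\left(E \right)} = 4 \sqrt{E - 66} = 4 \sqrt{-66 + E}$)
$\frac{g}{\left(7483 + 163699\right) \frac{1}{-111361 + Z{\left(-403,-452 \right)}}} + \frac{32276}{n{\left(-492 \right)}} = - \frac{113689}{\left(7483 + 163699\right) \frac{1}{-111361 - -806}} + \frac{32276}{4 \sqrt{-66 - 492}} = - \frac{113689}{171182 \frac{1}{-111361 + 806}} + \frac{32276}{4 \sqrt{-558}} = - \frac{113689}{171182 \frac{1}{-110555}} + \frac{32276}{4 \cdot 3 i \sqrt{62}} = - \frac{113689}{171182 \left(- \frac{1}{110555}\right)} + \frac{32276}{12 i \sqrt{62}} = - \frac{113689}{- \frac{171182}{110555}} + 32276 \left(- \frac{i \sqrt{62}}{744}\right) = \left(-113689\right) \left(- \frac{110555}{171182}\right) - \frac{8069 i \sqrt{62}}{186} = \frac{12568887395}{171182} - \frac{8069 i \sqrt{62}}{186}$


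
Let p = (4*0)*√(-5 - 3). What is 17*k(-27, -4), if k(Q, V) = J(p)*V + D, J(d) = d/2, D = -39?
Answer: -663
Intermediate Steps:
p = 0 (p = 0*√(-8) = 0*(2*I*√2) = 0)
J(d) = d/2 (J(d) = d*(½) = d/2)
k(Q, V) = -39 (k(Q, V) = ((½)*0)*V - 39 = 0*V - 39 = 0 - 39 = -39)
17*k(-27, -4) = 17*(-39) = -663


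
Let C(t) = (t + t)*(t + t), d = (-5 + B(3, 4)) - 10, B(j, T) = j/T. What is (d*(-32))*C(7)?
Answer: 89376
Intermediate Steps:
d = -57/4 (d = (-5 + 3/4) - 10 = (-5 + 3*(¼)) - 10 = (-5 + ¾) - 10 = -17/4 - 10 = -57/4 ≈ -14.250)
C(t) = 4*t² (C(t) = (2*t)*(2*t) = 4*t²)
(d*(-32))*C(7) = (-57/4*(-32))*(4*7²) = 456*(4*49) = 456*196 = 89376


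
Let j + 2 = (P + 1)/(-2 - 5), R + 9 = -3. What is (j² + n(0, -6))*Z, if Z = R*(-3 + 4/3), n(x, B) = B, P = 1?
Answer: -760/49 ≈ -15.510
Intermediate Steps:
R = -12 (R = -9 - 3 = -12)
j = -16/7 (j = -2 + (1 + 1)/(-2 - 5) = -2 + 2/(-7) = -2 + 2*(-⅐) = -2 - 2/7 = -16/7 ≈ -2.2857)
Z = 20 (Z = -12*(-3 + 4/3) = -12*(-5/3) = 20)
(j² + n(0, -6))*Z = ((-16/7)² - 6)*20 = (256/49 - 6)*20 = -38/49*20 = -760/49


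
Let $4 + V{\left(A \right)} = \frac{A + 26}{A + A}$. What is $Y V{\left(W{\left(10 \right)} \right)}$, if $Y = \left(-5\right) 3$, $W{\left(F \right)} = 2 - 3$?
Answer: $\frac{495}{2} \approx 247.5$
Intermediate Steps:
$W{\left(F \right)} = -1$ ($W{\left(F \right)} = 2 - 3 = -1$)
$Y = -15$
$V{\left(A \right)} = -4 + \frac{26 + A}{2 A}$ ($V{\left(A \right)} = -4 + \frac{A + 26}{A + A} = -4 + \frac{26 + A}{2 A}$)
$Y V{\left(W{\left(10 \right)} \right)} = - 15 \left(- \frac{7}{2} + \frac{13}{-1}\right) = - 15 \left(- \frac{7}{2} + 13 \left(-1\right)\right) = - 15 \left(- \frac{7}{2} - 13\right) = \left(-15\right) \left(- \frac{33}{2}\right) = \frac{495}{2}$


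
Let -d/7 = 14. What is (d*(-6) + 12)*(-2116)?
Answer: -1269600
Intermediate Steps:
d = -98 (d = -7*14 = -98)
(d*(-6) + 12)*(-2116) = (-98*(-6) + 12)*(-2116) = (588 + 12)*(-2116) = 600*(-2116) = -1269600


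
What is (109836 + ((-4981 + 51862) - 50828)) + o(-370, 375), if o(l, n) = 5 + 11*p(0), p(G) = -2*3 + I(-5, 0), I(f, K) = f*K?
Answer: 105828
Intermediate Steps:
I(f, K) = K*f
p(G) = -6 (p(G) = -2*3 + 0*(-5) = -6 + 0 = -6)
o(l, n) = -61 (o(l, n) = 5 + 11*(-6) = 5 - 66 = -61)
(109836 + ((-4981 + 51862) - 50828)) + o(-370, 375) = (109836 + ((-4981 + 51862) - 50828)) - 61 = (109836 + (46881 - 50828)) - 61 = (109836 - 3947) - 61 = 105889 - 61 = 105828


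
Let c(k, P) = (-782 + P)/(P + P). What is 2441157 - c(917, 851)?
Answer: 180645615/74 ≈ 2.4412e+6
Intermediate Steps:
c(k, P) = (-782 + P)/(2*P) (c(k, P) = (-782 + P)/((2*P)) = (-782 + P)*(1/(2*P)) = (-782 + P)/(2*P))
2441157 - c(917, 851) = 2441157 - (-782 + 851)/(2*851) = 2441157 - 69/(2*851) = 2441157 - 1*3/74 = 2441157 - 3/74 = 180645615/74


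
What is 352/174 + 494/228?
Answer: 243/58 ≈ 4.1897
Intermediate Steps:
352/174 + 494/228 = 352*(1/174) + 494*(1/228) = 176/87 + 13/6 = 243/58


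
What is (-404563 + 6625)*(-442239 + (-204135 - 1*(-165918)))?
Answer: 191191699728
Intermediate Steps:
(-404563 + 6625)*(-442239 + (-204135 - 1*(-165918))) = -397938*(-442239 + (-204135 + 165918)) = -397938*(-442239 - 38217) = -397938*(-480456) = 191191699728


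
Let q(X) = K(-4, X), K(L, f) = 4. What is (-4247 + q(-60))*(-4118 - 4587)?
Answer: 36935315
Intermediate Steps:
q(X) = 4
(-4247 + q(-60))*(-4118 - 4587) = (-4247 + 4)*(-4118 - 4587) = -4243*(-8705) = 36935315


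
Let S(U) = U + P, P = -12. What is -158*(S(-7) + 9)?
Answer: 1580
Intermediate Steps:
S(U) = -12 + U (S(U) = U - 12 = -12 + U)
-158*(S(-7) + 9) = -158*((-12 - 7) + 9) = -158*(-19 + 9) = -158*(-10) = 1580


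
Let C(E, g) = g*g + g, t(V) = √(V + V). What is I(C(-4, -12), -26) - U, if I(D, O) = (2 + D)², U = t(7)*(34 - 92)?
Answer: 17956 + 58*√14 ≈ 18173.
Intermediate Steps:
t(V) = √2*√V (t(V) = √(2*V) = √2*√V)
C(E, g) = g + g² (C(E, g) = g² + g = g + g²)
U = -58*√14 (U = (√2*√7)*(34 - 92) = √14*(-58) = -58*√14 ≈ -217.02)
I(C(-4, -12), -26) - U = (2 - 12*(1 - 12))² - (-58)*√14 = (2 - 12*(-11))² + 58*√14 = (2 + 132)² + 58*√14 = 134² + 58*√14 = 17956 + 58*√14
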